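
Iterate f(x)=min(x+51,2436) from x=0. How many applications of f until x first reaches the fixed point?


Step 1: x=0, cap=2436, increment=51
Step 2: x grows by 51 each step until capped at 2436; fixed point is x=2436
Step 3: iterations = ceil(2436/51) = 48

48


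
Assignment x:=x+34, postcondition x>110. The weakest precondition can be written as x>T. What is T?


Formula: wp(x:=E, P) = P[E/x] (substitute E for x in postcondition)
Step 1: Postcondition: x>110
Step 2: Substitute x+34 for x: x+34>110
Step 3: Solve for x: x > 110-34 = 76

76


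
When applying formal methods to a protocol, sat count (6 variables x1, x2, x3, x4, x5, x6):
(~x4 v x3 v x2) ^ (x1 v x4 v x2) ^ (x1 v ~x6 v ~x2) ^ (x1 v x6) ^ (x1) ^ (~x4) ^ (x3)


CNF with 7 clauses over 6 vars (64 assignments).
An assignment satisfies CNF iff every clause has >=1 true literal.
Check each row (bits = x1,x2,x3,x4,x5,x6; clause T/F shown):
  row 0 [000000]: clauses=TFTFFTF -> 0
  row 1 [000001]: clauses=TFTTFTF -> 0
  row 2 [000010]: clauses=TFTFFTF -> 0
  row 3 [000011]: clauses=TFTTFTF -> 0
  row 4 [000100]: clauses=FTTFFFF -> 0
  (every remaining row is evaluated the same way; all 64 results are listed next)
Full result column, 8 rows per line (x1,x2,x3 fixed per line; x4,x5,x6 runs 000..111 left to right):
  rows 0-7 [x1,x2,x3=000]: 00000000  (ones: 0)
  rows 8-15 [x1,x2,x3=001]: 00000000  (ones: 0)
  rows 16-23 [x1,x2,x3=010]: 00000000  (ones: 0)
  rows 24-31 [x1,x2,x3=011]: 00000000  (ones: 0)
  rows 32-39 [x1,x2,x3=100]: 00000000  (ones: 0)
  rows 40-47 [x1,x2,x3=101]: 11110000  (ones: 4)
  rows 48-55 [x1,x2,x3=110]: 00000000  (ones: 0)
  rows 56-63 [x1,x2,x3=111]: 11110000  (ones: 4)
Satisfying assignments = 0+0+0+0+0+4+0+4 = 8

8


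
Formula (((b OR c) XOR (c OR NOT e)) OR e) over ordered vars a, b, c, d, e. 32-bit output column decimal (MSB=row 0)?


Formula: (((b OR c) XOR (c OR NOT e)) OR e) over a, b, c, d, e (32 rows)
Evaluate each row (bits = a,b,c,d,e, MSB first):
  row 0 [00000]: (((0 OR 0) XOR (0 OR NOT 0)) OR 0) -> 1
  row 1 [00001]: (((0 OR 0) XOR (0 OR NOT 1)) OR 1) -> 1
  row 2 [00010]: (((0 OR 0) XOR (0 OR NOT 0)) OR 0) -> 1
  row 3 [00011]: (((0 OR 0) XOR (0 OR NOT 1)) OR 1) -> 1
  row 4 [00100]: (((0 OR 1) XOR (1 OR NOT 0)) OR 0) -> 0
  row 5 [00101]: (((0 OR 1) XOR (1 OR NOT 1)) OR 1) -> 1
  row 6 [00110]: (((0 OR 1) XOR (1 OR NOT 0)) OR 0) -> 0
  row 7 [00111]: (((0 OR 1) XOR (1 OR NOT 1)) OR 1) -> 1
  row 8 [01000]: (((1 OR 0) XOR (0 OR NOT 0)) OR 0) -> 0
  row 9 [01001]: (((1 OR 0) XOR (0 OR NOT 1)) OR 1) -> 1
  row 10 [01010]: (((1 OR 0) XOR (0 OR NOT 0)) OR 0) -> 0
  row 11 [01011]: (((1 OR 0) XOR (0 OR NOT 1)) OR 1) -> 1
  row 12 [01100]: (((1 OR 1) XOR (1 OR NOT 0)) OR 0) -> 0
  row 13 [01101]: (((1 OR 1) XOR (1 OR NOT 1)) OR 1) -> 1
  row 14 [01110]: (((1 OR 1) XOR (1 OR NOT 0)) OR 0) -> 0
  row 15 [01111]: (((1 OR 1) XOR (1 OR NOT 1)) OR 1) -> 1
  row 16 [10000]: (((0 OR 0) XOR (0 OR NOT 0)) OR 0) -> 1
  row 17 [10001]: (((0 OR 0) XOR (0 OR NOT 1)) OR 1) -> 1
  row 18 [10010]: (((0 OR 0) XOR (0 OR NOT 0)) OR 0) -> 1
  row 19 [10011]: (((0 OR 0) XOR (0 OR NOT 1)) OR 1) -> 1
  row 20 [10100]: (((0 OR 1) XOR (1 OR NOT 0)) OR 0) -> 0
  row 21 [10101]: (((0 OR 1) XOR (1 OR NOT 1)) OR 1) -> 1
  row 22 [10110]: (((0 OR 1) XOR (1 OR NOT 0)) OR 0) -> 0
  row 23 [10111]: (((0 OR 1) XOR (1 OR NOT 1)) OR 1) -> 1
  row 24 [11000]: (((1 OR 0) XOR (0 OR NOT 0)) OR 0) -> 0
  row 25 [11001]: (((1 OR 0) XOR (0 OR NOT 1)) OR 1) -> 1
  row 26 [11010]: (((1 OR 0) XOR (0 OR NOT 0)) OR 0) -> 0
  row 27 [11011]: (((1 OR 0) XOR (0 OR NOT 1)) OR 1) -> 1
  row 28 [11100]: (((1 OR 1) XOR (1 OR NOT 0)) OR 0) -> 0
  row 29 [11101]: (((1 OR 1) XOR (1 OR NOT 1)) OR 1) -> 1
  row 30 [11110]: (((1 OR 1) XOR (1 OR NOT 0)) OR 0) -> 0
  row 31 [11111]: (((1 OR 1) XOR (1 OR NOT 1)) OR 1) -> 1
Full result column, 4 rows per line (a,b,c fixed per line; d,e runs 00..11 left to right):
  rows 0-3 [a,b,c=000]: 1111  = hex F
  rows 4-7 [a,b,c=001]: 0101  = hex 5
  rows 8-11 [a,b,c=010]: 0101  = hex 5
  rows 12-15 [a,b,c=011]: 0101  = hex 5
  rows 16-19 [a,b,c=100]: 1111  = hex F
  rows 20-23 [a,b,c=101]: 0101  = hex 5
  rows 24-27 [a,b,c=110]: 0101  = hex 5
  rows 28-31 [a,b,c=111]: 0101  = hex 5
Output column (row 0 .. row 31) = 11110101010101011111010101010101
Output column grouped in 4s = 1111 0101 0101 0101 1111 0101 0101 0101 = 0xF555F555
Convert to decimal digit by digit (value = value*16 + digit):
  F -> 15
  15*16 + 5 = 245
  245*16 + 5 = 3925
  3925*16 + 5 = 62805
  62805*16 + 15 (F) = 1004895
  1004895*16 + 5 = 16078325
  16078325*16 + 5 = 257253205
  257253205*16 + 5 = 4116051285
Decimal = 4116051285

4116051285


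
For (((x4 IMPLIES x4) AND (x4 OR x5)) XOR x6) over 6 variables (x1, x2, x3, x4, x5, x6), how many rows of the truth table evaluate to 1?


Formula: (((x4 IMPLIES x4) AND (x4 OR x5)) XOR x6) over 6 vars (64 rows)
Evaluate each row (x1, x2, x3, x4, x5, x6 as bits, MSB first):
  row 0 [000000]: (((0 IMPLIES 0) AND (0 OR 0)) XOR 0) -> 0
  row 1 [000001]: (((0 IMPLIES 0) AND (0 OR 0)) XOR 1) -> 1
  row 2 [000010]: (((0 IMPLIES 0) AND (0 OR 1)) XOR 0) -> 1
  row 3 [000011]: (((0 IMPLIES 0) AND (0 OR 1)) XOR 1) -> 0
  row 4 [000100]: (((1 IMPLIES 1) AND (1 OR 0)) XOR 0) -> 1
  (every remaining row is evaluated the same way; all 64 results are listed next)
Full result column, 8 rows per line (x1,x2,x3 fixed per line; x4,x5,x6 runs 000..111 left to right):
  rows 0-7 [x1,x2,x3=000]: 01101010  (ones: 4)
  rows 8-15 [x1,x2,x3=001]: 01101010  (ones: 4)
  rows 16-23 [x1,x2,x3=010]: 01101010  (ones: 4)
  rows 24-31 [x1,x2,x3=011]: 01101010  (ones: 4)
  rows 32-39 [x1,x2,x3=100]: 01101010  (ones: 4)
  rows 40-47 [x1,x2,x3=101]: 01101010  (ones: 4)
  rows 48-55 [x1,x2,x3=110]: 01101010  (ones: 4)
  rows 56-63 [x1,x2,x3=111]: 01101010  (ones: 4)
Count of 1-rows = 4+4+4+4+4+4+4+4 = 32

32


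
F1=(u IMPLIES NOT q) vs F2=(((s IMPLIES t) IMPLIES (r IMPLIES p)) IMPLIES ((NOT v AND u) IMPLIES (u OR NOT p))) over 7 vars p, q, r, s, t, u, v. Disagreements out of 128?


F1 = (u IMPLIES NOT q)
F2 = (((s IMPLIES t) IMPLIES (r IMPLIES p)) IMPLIES ((NOT v AND u) IMPLIES (u OR NOT p)))
Evaluate both on each of 128 rows (bits = p,q,r,s,t,u,v):
  row 0 [0000000]: F1=1 F2=1 -> 0
  row 1 [0000001]: F1=1 F2=1 -> 0
  row 2 [0000010]: F1=1 F2=1 -> 0
  row 3 [0000011]: F1=1 F2=1 -> 0
  row 4 [0000100]: F1=1 F2=1 -> 0
  (every remaining row is evaluated the same way; all 128 results are listed next)
Full result column, 8 rows per line (p,q,r,s fixed per line; t,u,v runs 000..111 left to right):
  rows 0-7 [p,q,r,s=0000]: 00000000  (ones: 0)
  rows 8-15 [p,q,r,s=0001]: 00000000  (ones: 0)
  rows 16-23 [p,q,r,s=0010]: 00000000  (ones: 0)
  rows 24-31 [p,q,r,s=0011]: 00000000  (ones: 0)
  rows 32-39 [p,q,r,s=0100]: 00110011  (ones: 4)
  rows 40-47 [p,q,r,s=0101]: 00110011  (ones: 4)
  rows 48-55 [p,q,r,s=0110]: 00110011  (ones: 4)
  rows 56-63 [p,q,r,s=0111]: 00110011  (ones: 4)
  rows 64-71 [p,q,r,s=1000]: 00000000  (ones: 0)
  rows 72-79 [p,q,r,s=1001]: 00000000  (ones: 0)
  rows 80-87 [p,q,r,s=1010]: 00000000  (ones: 0)
  rows 88-95 [p,q,r,s=1011]: 00000000  (ones: 0)
  rows 96-103 [p,q,r,s=1100]: 00110011  (ones: 4)
  rows 104-111 [p,q,r,s=1101]: 00110011  (ones: 4)
  rows 112-119 [p,q,r,s=1110]: 00110011  (ones: 4)
  rows 120-127 [p,q,r,s=1111]: 00110011  (ones: 4)
Disagreements = 0+0+0+0+4+4+4+4+0+0+0+0+4+4+4+4 = 32

32


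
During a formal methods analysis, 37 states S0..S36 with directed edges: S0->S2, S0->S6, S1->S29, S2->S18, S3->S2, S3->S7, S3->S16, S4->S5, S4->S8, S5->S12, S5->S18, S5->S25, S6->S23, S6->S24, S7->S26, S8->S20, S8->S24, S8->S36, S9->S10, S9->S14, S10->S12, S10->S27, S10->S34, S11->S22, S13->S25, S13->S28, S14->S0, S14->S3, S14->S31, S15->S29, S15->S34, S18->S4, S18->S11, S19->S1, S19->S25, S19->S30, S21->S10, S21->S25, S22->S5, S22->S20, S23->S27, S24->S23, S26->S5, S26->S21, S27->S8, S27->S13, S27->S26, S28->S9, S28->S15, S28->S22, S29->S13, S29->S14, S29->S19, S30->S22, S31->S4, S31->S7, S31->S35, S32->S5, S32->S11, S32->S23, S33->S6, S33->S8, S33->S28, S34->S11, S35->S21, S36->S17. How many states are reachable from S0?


BFS from S0:
  layer 0: {S0}
  layer 1: {S2, S6}
  layer 2: {S18, S23, S24}
  layer 3: {S4, S11, S27}
  layer 4: {S5, S8, S13, S22, S26}
  layer 5: {S12, S20, S21, S25, S28, S36}
  layer 6: {S9, S10, S15, S17}
  layer 7: {S14, S29, S34}
  layer 8: {S3, S19, S31}
  layer 9: {S1, S7, S16, S30, S35}
Reachable set: {S0, S1, S2, S3, S4, S5, S6, S7, S8, S9, S10, S11, S12, S13, S14, S15, S16, S17, S18, S19, S20, S21, S22, S23, S24, S25, S26, S27, S28, S29, S30, S31, S34, S35, S36}
Count = 35

35


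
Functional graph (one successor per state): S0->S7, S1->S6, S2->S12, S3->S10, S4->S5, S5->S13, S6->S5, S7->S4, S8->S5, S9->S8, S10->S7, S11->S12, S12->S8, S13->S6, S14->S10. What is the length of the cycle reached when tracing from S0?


Trace from S0 until a state repeats:
  S0 -> S7 -> S4 -> S5 -> S13 -> S6 -> S5
S5 first seen at step 3, revisited at step 6.
Cycle length = 6 - 3 = 3

3


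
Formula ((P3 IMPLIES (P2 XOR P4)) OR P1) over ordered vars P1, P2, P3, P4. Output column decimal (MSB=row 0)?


Formula: ((P3 IMPLIES (P2 XOR P4)) OR P1) over P1, P2, P3, P4 (16 rows)
Evaluate each row (bits = P1,P2,P3,P4, MSB first):
  row 0 [0000]: ((0 IMPLIES (0 XOR 0)) OR 0) -> 1
  row 1 [0001]: ((0 IMPLIES (0 XOR 1)) OR 0) -> 1
  row 2 [0010]: ((1 IMPLIES (0 XOR 0)) OR 0) -> 0
  row 3 [0011]: ((1 IMPLIES (0 XOR 1)) OR 0) -> 1
  row 4 [0100]: ((0 IMPLIES (1 XOR 0)) OR 0) -> 1
  row 5 [0101]: ((0 IMPLIES (1 XOR 1)) OR 0) -> 1
  row 6 [0110]: ((1 IMPLIES (1 XOR 0)) OR 0) -> 1
  row 7 [0111]: ((1 IMPLIES (1 XOR 1)) OR 0) -> 0
  row 8 [1000]: ((0 IMPLIES (0 XOR 0)) OR 1) -> 1
  row 9 [1001]: ((0 IMPLIES (0 XOR 1)) OR 1) -> 1
  row 10 [1010]: ((1 IMPLIES (0 XOR 0)) OR 1) -> 1
  row 11 [1011]: ((1 IMPLIES (0 XOR 1)) OR 1) -> 1
  row 12 [1100]: ((0 IMPLIES (1 XOR 0)) OR 1) -> 1
  row 13 [1101]: ((0 IMPLIES (1 XOR 1)) OR 1) -> 1
  row 14 [1110]: ((1 IMPLIES (1 XOR 0)) OR 1) -> 1
  row 15 [1111]: ((1 IMPLIES (1 XOR 1)) OR 1) -> 1
Full result column, 4 rows per line (P1,P2 fixed per line; P3,P4 runs 00..11 left to right):
  rows 0-3 [P1,P2=00]: 1101  = hex D
  rows 4-7 [P1,P2=01]: 1110  = hex E
  rows 8-11 [P1,P2=10]: 1111  = hex F
  rows 12-15 [P1,P2=11]: 1111  = hex F
Output column (row 0 .. row 15) = 1101111011111111
Output column grouped in 4s = 1101 1110 1111 1111 = 0xDEFF
Convert to decimal digit by digit (value = value*16 + digit):
  D -> 13
  13*16 + 14 (E) = 222
  222*16 + 15 (F) = 3567
  3567*16 + 15 (F) = 57087
Decimal = 57087

57087


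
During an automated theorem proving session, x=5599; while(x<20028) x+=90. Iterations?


Step 1: x goes from 5599 toward 20028 by 90; the body runs while x<20028, so iterations = ceil((bound-start)/step)
Step 2: Distance=14429
Step 3: ceil(14429/90)=161

161


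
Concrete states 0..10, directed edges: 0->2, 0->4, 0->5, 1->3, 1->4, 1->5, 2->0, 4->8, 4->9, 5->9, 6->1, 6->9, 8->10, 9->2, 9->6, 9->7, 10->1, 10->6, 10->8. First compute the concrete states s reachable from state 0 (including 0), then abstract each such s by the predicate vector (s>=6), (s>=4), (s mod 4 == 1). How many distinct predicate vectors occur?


BFS from 0:
Concrete reachable: {0, 1, 2, 3, 4, 5, 6, 7, 8, 9, 10}
Abstract via predicates (s>=6), (s>=4), (s mod 4 == 1):
  (0,0,0) <- {0, 2, 3}
  (0,0,1) <- {1}
  (0,1,0) <- {4}
  (0,1,1) <- {5}
  (1,1,0) <- {6, 7, 8, 10}
  (1,1,1) <- {9}
Distinct abstract states = 6

6


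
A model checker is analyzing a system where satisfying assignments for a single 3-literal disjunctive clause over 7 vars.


Step 1: Total=2^7=128
Step 2: Unsat when all 3 false: 2^4=16
Step 3: Sat=128-16=112

112


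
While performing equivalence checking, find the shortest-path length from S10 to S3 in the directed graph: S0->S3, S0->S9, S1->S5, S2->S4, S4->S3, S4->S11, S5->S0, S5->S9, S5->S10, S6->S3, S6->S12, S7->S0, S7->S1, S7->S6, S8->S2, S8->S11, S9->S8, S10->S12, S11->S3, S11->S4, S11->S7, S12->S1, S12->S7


BFS layer-by-layer from S10:
  dist 0: {S10}
  dist 1: {S12}
  dist 2: {S1, S7}
  dist 3: {S0, S5, S6}
  dist 4: {S3, S9}
  -> S3 reached at distance 4
Shortest path length = 4

4


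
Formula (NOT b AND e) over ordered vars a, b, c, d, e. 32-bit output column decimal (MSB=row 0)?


Formula: (NOT b AND e) over a, b, c, d, e (32 rows)
Evaluate each row (bits = a,b,c,d,e, MSB first):
  row 0 [00000]: (NOT 0 AND 0) -> 0
  row 1 [00001]: (NOT 0 AND 1) -> 1
  row 2 [00010]: (NOT 0 AND 0) -> 0
  row 3 [00011]: (NOT 0 AND 1) -> 1
  row 4 [00100]: (NOT 0 AND 0) -> 0
  row 5 [00101]: (NOT 0 AND 1) -> 1
  row 6 [00110]: (NOT 0 AND 0) -> 0
  row 7 [00111]: (NOT 0 AND 1) -> 1
  row 8 [01000]: (NOT 1 AND 0) -> 0
  row 9 [01001]: (NOT 1 AND 1) -> 0
  row 10 [01010]: (NOT 1 AND 0) -> 0
  row 11 [01011]: (NOT 1 AND 1) -> 0
  row 12 [01100]: (NOT 1 AND 0) -> 0
  row 13 [01101]: (NOT 1 AND 1) -> 0
  row 14 [01110]: (NOT 1 AND 0) -> 0
  row 15 [01111]: (NOT 1 AND 1) -> 0
  row 16 [10000]: (NOT 0 AND 0) -> 0
  row 17 [10001]: (NOT 0 AND 1) -> 1
  row 18 [10010]: (NOT 0 AND 0) -> 0
  row 19 [10011]: (NOT 0 AND 1) -> 1
  row 20 [10100]: (NOT 0 AND 0) -> 0
  row 21 [10101]: (NOT 0 AND 1) -> 1
  row 22 [10110]: (NOT 0 AND 0) -> 0
  row 23 [10111]: (NOT 0 AND 1) -> 1
  row 24 [11000]: (NOT 1 AND 0) -> 0
  row 25 [11001]: (NOT 1 AND 1) -> 0
  row 26 [11010]: (NOT 1 AND 0) -> 0
  row 27 [11011]: (NOT 1 AND 1) -> 0
  row 28 [11100]: (NOT 1 AND 0) -> 0
  row 29 [11101]: (NOT 1 AND 1) -> 0
  row 30 [11110]: (NOT 1 AND 0) -> 0
  row 31 [11111]: (NOT 1 AND 1) -> 0
Full result column, 4 rows per line (a,b,c fixed per line; d,e runs 00..11 left to right):
  rows 0-3 [a,b,c=000]: 0101  = hex 5
  rows 4-7 [a,b,c=001]: 0101  = hex 5
  rows 8-11 [a,b,c=010]: 0000  = hex 0
  rows 12-15 [a,b,c=011]: 0000  = hex 0
  rows 16-19 [a,b,c=100]: 0101  = hex 5
  rows 20-23 [a,b,c=101]: 0101  = hex 5
  rows 24-27 [a,b,c=110]: 0000  = hex 0
  rows 28-31 [a,b,c=111]: 0000  = hex 0
Output column (row 0 .. row 31) = 01010101000000000101010100000000
Output column grouped in 4s = 0101 0101 0000 0000 0101 0101 0000 0000 = 0x55005500
Convert to decimal digit by digit (value = value*16 + digit):
  5 -> 5
  5*16 + 5 = 85
  85*16 + 0 = 1360
  1360*16 + 0 = 21760
  21760*16 + 5 = 348165
  348165*16 + 5 = 5570645
  5570645*16 + 0 = 89130320
  89130320*16 + 0 = 1426085120
Decimal = 1426085120

1426085120


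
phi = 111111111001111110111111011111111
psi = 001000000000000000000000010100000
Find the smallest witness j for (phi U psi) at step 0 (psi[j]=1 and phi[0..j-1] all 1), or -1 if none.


(phi U psi) at 0: need smallest j with psi[j]=1 and phi[i]=1 for all i in [0,j).
Scan from step 0:
  step 0: phi=1, psi=0 -> continue
  step 1: phi=1, psi=0 -> continue
  step 2: psi=1 and phi held for [0,2) -> witness found
Witness step = 2

2


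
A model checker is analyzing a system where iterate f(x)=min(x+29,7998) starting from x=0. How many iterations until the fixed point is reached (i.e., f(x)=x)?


Step 1: x=0, cap=7998, increment=29
Step 2: x grows by 29 each step until capped at 7998; fixed point is x=7998
Step 3: iterations = ceil(7998/29) = 276

276


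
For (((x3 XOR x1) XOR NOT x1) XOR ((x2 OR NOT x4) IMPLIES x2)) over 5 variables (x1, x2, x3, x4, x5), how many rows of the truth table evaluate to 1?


Formula: (((x3 XOR x1) XOR NOT x1) XOR ((x2 OR NOT x4) IMPLIES x2)) over 5 vars (32 rows)
Evaluate each row (x1, x2, x3, x4, x5 as bits, MSB first):
  row 0 [00000]: (((0 XOR 0) XOR NOT 0) XOR ((0 OR NOT 0) IMPLIES 0)) -> 1
  row 1 [00001]: (((0 XOR 0) XOR NOT 0) XOR ((0 OR NOT 0) IMPLIES 0)) -> 1
  row 2 [00010]: (((0 XOR 0) XOR NOT 0) XOR ((0 OR NOT 1) IMPLIES 0)) -> 0
  row 3 [00011]: (((0 XOR 0) XOR NOT 0) XOR ((0 OR NOT 1) IMPLIES 0)) -> 0
  row 4 [00100]: (((1 XOR 0) XOR NOT 0) XOR ((0 OR NOT 0) IMPLIES 0)) -> 0
  row 5 [00101]: (((1 XOR 0) XOR NOT 0) XOR ((0 OR NOT 0) IMPLIES 0)) -> 0
  row 6 [00110]: (((1 XOR 0) XOR NOT 0) XOR ((0 OR NOT 1) IMPLIES 0)) -> 1
  row 7 [00111]: (((1 XOR 0) XOR NOT 0) XOR ((0 OR NOT 1) IMPLIES 0)) -> 1
  row 8 [01000]: (((0 XOR 0) XOR NOT 0) XOR ((1 OR NOT 0) IMPLIES 1)) -> 0
  row 9 [01001]: (((0 XOR 0) XOR NOT 0) XOR ((1 OR NOT 0) IMPLIES 1)) -> 0
  row 10 [01010]: (((0 XOR 0) XOR NOT 0) XOR ((1 OR NOT 1) IMPLIES 1)) -> 0
  row 11 [01011]: (((0 XOR 0) XOR NOT 0) XOR ((1 OR NOT 1) IMPLIES 1)) -> 0
  row 12 [01100]: (((1 XOR 0) XOR NOT 0) XOR ((1 OR NOT 0) IMPLIES 1)) -> 1
  row 13 [01101]: (((1 XOR 0) XOR NOT 0) XOR ((1 OR NOT 0) IMPLIES 1)) -> 1
  row 14 [01110]: (((1 XOR 0) XOR NOT 0) XOR ((1 OR NOT 1) IMPLIES 1)) -> 1
  row 15 [01111]: (((1 XOR 0) XOR NOT 0) XOR ((1 OR NOT 1) IMPLIES 1)) -> 1
  row 16 [10000]: (((0 XOR 1) XOR NOT 1) XOR ((0 OR NOT 0) IMPLIES 0)) -> 1
  row 17 [10001]: (((0 XOR 1) XOR NOT 1) XOR ((0 OR NOT 0) IMPLIES 0)) -> 1
  row 18 [10010]: (((0 XOR 1) XOR NOT 1) XOR ((0 OR NOT 1) IMPLIES 0)) -> 0
  row 19 [10011]: (((0 XOR 1) XOR NOT 1) XOR ((0 OR NOT 1) IMPLIES 0)) -> 0
  row 20 [10100]: (((1 XOR 1) XOR NOT 1) XOR ((0 OR NOT 0) IMPLIES 0)) -> 0
  row 21 [10101]: (((1 XOR 1) XOR NOT 1) XOR ((0 OR NOT 0) IMPLIES 0)) -> 0
  row 22 [10110]: (((1 XOR 1) XOR NOT 1) XOR ((0 OR NOT 1) IMPLIES 0)) -> 1
  row 23 [10111]: (((1 XOR 1) XOR NOT 1) XOR ((0 OR NOT 1) IMPLIES 0)) -> 1
  row 24 [11000]: (((0 XOR 1) XOR NOT 1) XOR ((1 OR NOT 0) IMPLIES 1)) -> 0
  row 25 [11001]: (((0 XOR 1) XOR NOT 1) XOR ((1 OR NOT 0) IMPLIES 1)) -> 0
  row 26 [11010]: (((0 XOR 1) XOR NOT 1) XOR ((1 OR NOT 1) IMPLIES 1)) -> 0
  row 27 [11011]: (((0 XOR 1) XOR NOT 1) XOR ((1 OR NOT 1) IMPLIES 1)) -> 0
  row 28 [11100]: (((1 XOR 1) XOR NOT 1) XOR ((1 OR NOT 0) IMPLIES 1)) -> 1
  row 29 [11101]: (((1 XOR 1) XOR NOT 1) XOR ((1 OR NOT 0) IMPLIES 1)) -> 1
  row 30 [11110]: (((1 XOR 1) XOR NOT 1) XOR ((1 OR NOT 1) IMPLIES 1)) -> 1
  row 31 [11111]: (((1 XOR 1) XOR NOT 1) XOR ((1 OR NOT 1) IMPLIES 1)) -> 1
Full result column, 8 rows per line (x1,x2 fixed per line; x3,x4,x5 runs 000..111 left to right):
  rows 0-7 [x1,x2=00]: 11000011  (ones: 4)
  rows 8-15 [x1,x2=01]: 00001111  (ones: 4)
  rows 16-23 [x1,x2=10]: 11000011  (ones: 4)
  rows 24-31 [x1,x2=11]: 00001111  (ones: 4)
Count of 1-rows = 4+4+4+4 = 16

16


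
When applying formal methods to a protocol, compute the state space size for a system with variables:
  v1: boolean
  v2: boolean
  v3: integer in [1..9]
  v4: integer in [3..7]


State space = product of domain sizes of all variables.
Domain sizes:
  v1 (boolean): 2
  v2 (boolean): 2
  v3 (integer in [1..9]): 9
  v4 (integer in [3..7]): 5
Product = 2 * 2 * 9 * 5 = 180

180


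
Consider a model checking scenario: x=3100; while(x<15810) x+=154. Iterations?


Step 1: x goes from 3100 toward 15810 by 154; the body runs while x<15810, so iterations = ceil((bound-start)/step)
Step 2: Distance=12710
Step 3: ceil(12710/154)=83

83


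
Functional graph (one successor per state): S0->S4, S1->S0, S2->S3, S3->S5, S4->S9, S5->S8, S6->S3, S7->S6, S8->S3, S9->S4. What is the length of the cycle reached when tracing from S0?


Trace from S0 until a state repeats:
  S0 -> S4 -> S9 -> S4
S4 first seen at step 1, revisited at step 3.
Cycle length = 3 - 1 = 2

2


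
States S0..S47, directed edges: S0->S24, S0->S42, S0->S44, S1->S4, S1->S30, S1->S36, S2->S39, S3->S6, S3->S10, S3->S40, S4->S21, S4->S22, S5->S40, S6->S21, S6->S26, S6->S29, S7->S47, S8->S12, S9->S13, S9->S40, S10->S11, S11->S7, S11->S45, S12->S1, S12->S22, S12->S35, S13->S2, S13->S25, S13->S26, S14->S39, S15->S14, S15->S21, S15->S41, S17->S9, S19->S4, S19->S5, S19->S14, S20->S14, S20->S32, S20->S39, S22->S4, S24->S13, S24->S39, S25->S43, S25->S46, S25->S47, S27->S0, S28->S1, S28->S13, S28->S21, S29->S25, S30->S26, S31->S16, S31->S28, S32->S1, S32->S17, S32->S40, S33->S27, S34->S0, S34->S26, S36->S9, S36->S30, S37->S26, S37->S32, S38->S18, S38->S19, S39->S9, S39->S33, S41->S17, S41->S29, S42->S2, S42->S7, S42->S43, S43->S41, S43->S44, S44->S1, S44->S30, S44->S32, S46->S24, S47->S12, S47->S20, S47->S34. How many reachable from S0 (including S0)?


BFS from S0:
  layer 0: {S0}
  layer 1: {S24, S42, S44}
  layer 2: {S1, S2, S7, S13, S30, S32, S39, S43}
  layer 3: {S4, S9, S17, S25, S26, S33, S36, S40, S41, S47}
  layer 4: {S12, S20, S21, S22, S27, S29, S34, S46}
  layer 5: {S14, S35}
Reachable set: {S0, S1, S2, S4, S7, S9, S12, S13, S14, S17, S20, S21, S22, S24, S25, S26, S27, S29, S30, S32, S33, S34, S35, S36, S39, S40, S41, S42, S43, S44, S46, S47}
Count = 32

32


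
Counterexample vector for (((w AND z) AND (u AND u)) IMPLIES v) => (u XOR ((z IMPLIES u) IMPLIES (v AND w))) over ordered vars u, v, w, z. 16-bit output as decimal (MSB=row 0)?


F1 = (((w AND z) AND (u AND u)) IMPLIES v)
F2 = (u XOR ((z IMPLIES u) IMPLIES (v AND w)))
Counterexample to F1=>F2 is where F1=1 and F2=0.
Evaluate each row (bits = u,v,w,z, MSB first):
  row 0 [0000]: F1=1 F2=0 -> F1&~F2 -> 1
  row 1 [0001]: F1=1 F2=1 -> F1&~F2 -> 0
  row 2 [0010]: F1=1 F2=0 -> F1&~F2 -> 1
  row 3 [0011]: F1=1 F2=1 -> F1&~F2 -> 0
  row 4 [0100]: F1=1 F2=0 -> F1&~F2 -> 1
  row 5 [0101]: F1=1 F2=1 -> F1&~F2 -> 0
  row 6 [0110]: F1=1 F2=1 -> F1&~F2 -> 0
  row 7 [0111]: F1=1 F2=1 -> F1&~F2 -> 0
  row 8 [1000]: F1=1 F2=1 -> F1&~F2 -> 0
  row 9 [1001]: F1=1 F2=1 -> F1&~F2 -> 0
  row 10 [1010]: F1=1 F2=1 -> F1&~F2 -> 0
  row 11 [1011]: F1=0 F2=1 -> F1&~F2 -> 0
  row 12 [1100]: F1=1 F2=1 -> F1&~F2 -> 0
  row 13 [1101]: F1=1 F2=1 -> F1&~F2 -> 0
  row 14 [1110]: F1=1 F2=0 -> F1&~F2 -> 1
  row 15 [1111]: F1=1 F2=0 -> F1&~F2 -> 1
Full result column, 4 rows per line (u,v fixed per line; w,z runs 00..11 left to right):
  rows 0-3 [u,v=00]: 1010  = hex A
  rows 4-7 [u,v=01]: 1000  = hex 8
  rows 8-11 [u,v=10]: 0000  = hex 0
  rows 12-15 [u,v=11]: 0011  = hex 3
Counterexample vector (row 0 .. row 15) = 1010100000000011
Output column grouped in 4s = 1010 1000 0000 0011 = 0xA803
Convert to decimal digit by digit (value = value*16 + digit):
  A -> 10
  10*16 + 8 = 168
  168*16 + 0 = 2688
  2688*16 + 3 = 43011
Decimal = 43011

43011


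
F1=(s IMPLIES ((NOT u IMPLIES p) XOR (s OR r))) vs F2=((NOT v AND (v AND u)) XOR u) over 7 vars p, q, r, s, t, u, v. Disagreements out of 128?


F1 = (s IMPLIES ((NOT u IMPLIES p) XOR (s OR r)))
F2 = ((NOT v AND (v AND u)) XOR u)
Evaluate both on each of 128 rows (bits = p,q,r,s,t,u,v):
  row 0 [0000000]: F1=1 F2=0 (differ) -> 1
  row 1 [0000001]: F1=1 F2=0 (differ) -> 1
  row 2 [0000010]: F1=1 F2=1 -> 0
  row 3 [0000011]: F1=1 F2=1 -> 0
  row 4 [0000100]: F1=1 F2=0 (differ) -> 1
  (every remaining row is evaluated the same way; all 128 results are listed next)
Full result column, 8 rows per line (p,q,r,s fixed per line; t,u,v runs 000..111 left to right):
  rows 0-7 [p,q,r,s=0000]: 11001100  (ones: 4)
  rows 8-15 [p,q,r,s=0001]: 11111111  (ones: 8)
  rows 16-23 [p,q,r,s=0010]: 11001100  (ones: 4)
  rows 24-31 [p,q,r,s=0011]: 11111111  (ones: 8)
  rows 32-39 [p,q,r,s=0100]: 11001100  (ones: 4)
  rows 40-47 [p,q,r,s=0101]: 11111111  (ones: 8)
  rows 48-55 [p,q,r,s=0110]: 11001100  (ones: 4)
  rows 56-63 [p,q,r,s=0111]: 11111111  (ones: 8)
  rows 64-71 [p,q,r,s=1000]: 11001100  (ones: 4)
  rows 72-79 [p,q,r,s=1001]: 00110011  (ones: 4)
  rows 80-87 [p,q,r,s=1010]: 11001100  (ones: 4)
  rows 88-95 [p,q,r,s=1011]: 00110011  (ones: 4)
  rows 96-103 [p,q,r,s=1100]: 11001100  (ones: 4)
  rows 104-111 [p,q,r,s=1101]: 00110011  (ones: 4)
  rows 112-119 [p,q,r,s=1110]: 11001100  (ones: 4)
  rows 120-127 [p,q,r,s=1111]: 00110011  (ones: 4)
Disagreements = 4+8+4+8+4+8+4+8+4+4+4+4+4+4+4+4 = 80

80


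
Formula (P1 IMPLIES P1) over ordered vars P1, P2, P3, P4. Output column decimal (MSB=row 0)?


Formula: (P1 IMPLIES P1) over P1, P2, P3, P4 (16 rows)
Evaluate each row (bits = P1,P2,P3,P4, MSB first):
  row 0 [0000]: (0 IMPLIES 0) -> 1
  row 1 [0001]: (0 IMPLIES 0) -> 1
  row 2 [0010]: (0 IMPLIES 0) -> 1
  row 3 [0011]: (0 IMPLIES 0) -> 1
  row 4 [0100]: (0 IMPLIES 0) -> 1
  row 5 [0101]: (0 IMPLIES 0) -> 1
  row 6 [0110]: (0 IMPLIES 0) -> 1
  row 7 [0111]: (0 IMPLIES 0) -> 1
  row 8 [1000]: (1 IMPLIES 1) -> 1
  row 9 [1001]: (1 IMPLIES 1) -> 1
  row 10 [1010]: (1 IMPLIES 1) -> 1
  row 11 [1011]: (1 IMPLIES 1) -> 1
  row 12 [1100]: (1 IMPLIES 1) -> 1
  row 13 [1101]: (1 IMPLIES 1) -> 1
  row 14 [1110]: (1 IMPLIES 1) -> 1
  row 15 [1111]: (1 IMPLIES 1) -> 1
Full result column, 4 rows per line (P1,P2 fixed per line; P3,P4 runs 00..11 left to right):
  rows 0-3 [P1,P2=00]: 1111  = hex F
  rows 4-7 [P1,P2=01]: 1111  = hex F
  rows 8-11 [P1,P2=10]: 1111  = hex F
  rows 12-15 [P1,P2=11]: 1111  = hex F
Output column (row 0 .. row 15) = 1111111111111111
Output column grouped in 4s = 1111 1111 1111 1111 = 0xFFFF
Convert to decimal digit by digit (value = value*16 + digit):
  F -> 15
  15*16 + 15 (F) = 255
  255*16 + 15 (F) = 4095
  4095*16 + 15 (F) = 65535
Decimal = 65535

65535


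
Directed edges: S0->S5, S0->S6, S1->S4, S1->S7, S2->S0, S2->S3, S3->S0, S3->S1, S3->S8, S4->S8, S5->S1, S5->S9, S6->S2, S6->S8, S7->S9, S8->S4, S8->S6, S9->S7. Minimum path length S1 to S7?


BFS layer-by-layer from S1:
  dist 0: {S1}
  dist 1: {S4, S7}
  -> S7 reached at distance 1
Shortest path length = 1

1


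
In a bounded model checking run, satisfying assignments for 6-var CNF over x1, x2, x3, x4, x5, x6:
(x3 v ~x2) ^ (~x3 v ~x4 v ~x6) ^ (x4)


CNF with 3 clauses over 6 vars (64 assignments).
An assignment satisfies CNF iff every clause has >=1 true literal.
Check each row (bits = x1,x2,x3,x4,x5,x6; clause T/F shown):
  row 0 [000000]: clauses=TTF -> 0
  row 1 [000001]: clauses=TTF -> 0
  row 2 [000010]: clauses=TTF -> 0
  row 3 [000011]: clauses=TTF -> 0
  row 4 [000100]: clauses=TTT -> 1
  (every remaining row is evaluated the same way; all 64 results are listed next)
Full result column, 8 rows per line (x1,x2,x3 fixed per line; x4,x5,x6 runs 000..111 left to right):
  rows 0-7 [x1,x2,x3=000]: 00001111  (ones: 4)
  rows 8-15 [x1,x2,x3=001]: 00001010  (ones: 2)
  rows 16-23 [x1,x2,x3=010]: 00000000  (ones: 0)
  rows 24-31 [x1,x2,x3=011]: 00001010  (ones: 2)
  rows 32-39 [x1,x2,x3=100]: 00001111  (ones: 4)
  rows 40-47 [x1,x2,x3=101]: 00001010  (ones: 2)
  rows 48-55 [x1,x2,x3=110]: 00000000  (ones: 0)
  rows 56-63 [x1,x2,x3=111]: 00001010  (ones: 2)
Satisfying assignments = 4+2+0+2+4+2+0+2 = 16

16


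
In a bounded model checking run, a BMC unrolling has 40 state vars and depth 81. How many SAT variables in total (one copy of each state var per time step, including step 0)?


BMC unrolls to depth k, creating one copy of each state var for steps 0..k.
Step count = 81 + 1 = 82 (steps 0 through 81)
Vars per step = 40
Total = 40 * 82 = 3280

3280


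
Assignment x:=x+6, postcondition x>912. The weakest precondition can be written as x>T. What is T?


Formula: wp(x:=E, P) = P[E/x] (substitute E for x in postcondition)
Step 1: Postcondition: x>912
Step 2: Substitute x+6 for x: x+6>912
Step 3: Solve for x: x > 912-6 = 906

906


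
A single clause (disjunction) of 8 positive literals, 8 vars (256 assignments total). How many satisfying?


Step 1: Total=2^8=256
Step 2: Unsat when all 8 false: 2^0=1
Step 3: Sat=256-1=255

255


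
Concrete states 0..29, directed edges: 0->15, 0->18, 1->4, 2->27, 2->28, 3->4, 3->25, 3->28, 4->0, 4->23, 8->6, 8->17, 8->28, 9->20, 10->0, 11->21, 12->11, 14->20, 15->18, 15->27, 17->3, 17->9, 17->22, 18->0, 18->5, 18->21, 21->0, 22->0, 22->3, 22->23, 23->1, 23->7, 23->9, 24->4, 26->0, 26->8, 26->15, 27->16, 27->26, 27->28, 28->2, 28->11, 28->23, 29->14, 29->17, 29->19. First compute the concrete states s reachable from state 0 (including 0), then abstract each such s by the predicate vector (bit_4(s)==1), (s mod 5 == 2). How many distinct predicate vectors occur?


BFS from 0:
Concrete reachable: {0, 1, 2, 3, 4, 5, 6, 7, 8, 9, 11, 15, 16, 17, 18, 20, 21, 22, 23, 25, 26, 27, 28}
Abstract via predicates (bit_4(s)==1), (s mod 5 == 2):
  (0,0) <- {0, 1, 3, 4, 5, 6, 8, 9, 11, 15}
  (0,1) <- {2, 7}
  (1,0) <- {16, 18, 20, 21, 23, 25, 26, 28}
  (1,1) <- {17, 22, 27}
Distinct abstract states = 4

4


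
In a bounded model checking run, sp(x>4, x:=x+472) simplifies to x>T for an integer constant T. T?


Formula: sp(P, x:=E) = exists old_x. (x = E[old_x/x]) AND P[old_x/x] (old_x is the value of x before the assignment; eliminate old_x by solving x = E[old_x/x] for old_x)
Step 1: Precondition P: x>4, i.e. old_x > 4
Step 2: Assignment gives x = old_x + 472, so old_x = x - 472
Step 3: Substitute into P: x - 472 > 4
Step 4: Simplify: x > 4+472 = 476

476


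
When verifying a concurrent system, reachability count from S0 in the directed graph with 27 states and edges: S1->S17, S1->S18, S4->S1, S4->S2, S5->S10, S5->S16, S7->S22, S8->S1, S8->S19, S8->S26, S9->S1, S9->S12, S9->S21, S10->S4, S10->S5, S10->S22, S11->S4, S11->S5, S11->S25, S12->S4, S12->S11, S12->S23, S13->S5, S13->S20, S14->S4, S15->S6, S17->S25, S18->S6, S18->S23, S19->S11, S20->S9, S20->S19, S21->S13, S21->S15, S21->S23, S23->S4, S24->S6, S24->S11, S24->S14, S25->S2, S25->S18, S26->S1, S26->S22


BFS from S0:
  layer 0: {S0}
Reachable set: {S0}
Count = 1

1


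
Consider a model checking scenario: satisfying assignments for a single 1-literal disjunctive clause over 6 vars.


Step 1: Total=2^6=64
Step 2: Unsat when all 1 false: 2^5=32
Step 3: Sat=64-32=32

32


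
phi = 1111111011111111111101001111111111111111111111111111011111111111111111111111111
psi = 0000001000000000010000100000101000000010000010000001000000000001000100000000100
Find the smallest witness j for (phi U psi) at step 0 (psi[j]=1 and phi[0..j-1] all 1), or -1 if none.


(phi U psi) at 0: need smallest j with psi[j]=1 and phi[i]=1 for all i in [0,j).
Scan from step 0:
  step 0: phi=1, psi=0 -> continue
  step 1: phi=1, psi=0 -> continue
  step 2: phi=1, psi=0 -> continue
  step 3: phi=1, psi=0 -> continue
  step 6: psi=1 and phi held for [0,6) -> witness found
Witness step = 6

6


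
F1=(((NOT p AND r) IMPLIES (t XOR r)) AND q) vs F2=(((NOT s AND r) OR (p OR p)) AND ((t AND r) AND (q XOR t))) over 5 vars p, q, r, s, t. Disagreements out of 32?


F1 = (((NOT p AND r) IMPLIES (t XOR r)) AND q)
F2 = (((NOT s AND r) OR (p OR p)) AND ((t AND r) AND (q XOR t)))
Evaluate both on each of 32 rows (bits = p,q,r,s,t):
  row 0 [00000]: F1=0 F2=0 -> 0
  row 1 [00001]: F1=0 F2=0 -> 0
  row 2 [00010]: F1=0 F2=0 -> 0
  row 3 [00011]: F1=0 F2=0 -> 0
  row 4 [00100]: F1=0 F2=0 -> 0
  row 5 [00101]: F1=0 F2=1 (differ) -> 1
  row 6 [00110]: F1=0 F2=0 -> 0
  row 7 [00111]: F1=0 F2=0 -> 0
  row 8 [01000]: F1=1 F2=0 (differ) -> 1
  row 9 [01001]: F1=1 F2=0 (differ) -> 1
  row 10 [01010]: F1=1 F2=0 (differ) -> 1
  row 11 [01011]: F1=1 F2=0 (differ) -> 1
  row 12 [01100]: F1=1 F2=0 (differ) -> 1
  row 13 [01101]: F1=0 F2=0 -> 0
  row 14 [01110]: F1=1 F2=0 (differ) -> 1
  row 15 [01111]: F1=0 F2=0 -> 0
  row 16 [10000]: F1=0 F2=0 -> 0
  row 17 [10001]: F1=0 F2=0 -> 0
  row 18 [10010]: F1=0 F2=0 -> 0
  row 19 [10011]: F1=0 F2=0 -> 0
  row 20 [10100]: F1=0 F2=0 -> 0
  row 21 [10101]: F1=0 F2=1 (differ) -> 1
  row 22 [10110]: F1=0 F2=0 -> 0
  row 23 [10111]: F1=0 F2=1 (differ) -> 1
  row 24 [11000]: F1=1 F2=0 (differ) -> 1
  row 25 [11001]: F1=1 F2=0 (differ) -> 1
  row 26 [11010]: F1=1 F2=0 (differ) -> 1
  row 27 [11011]: F1=1 F2=0 (differ) -> 1
  row 28 [11100]: F1=1 F2=0 (differ) -> 1
  row 29 [11101]: F1=1 F2=0 (differ) -> 1
  row 30 [11110]: F1=1 F2=0 (differ) -> 1
  row 31 [11111]: F1=1 F2=0 (differ) -> 1
Full result column, 8 rows per line (p,q fixed per line; r,s,t runs 000..111 left to right):
  rows 0-7 [p,q=00]: 00000100  (ones: 1)
  rows 8-15 [p,q=01]: 11111010  (ones: 6)
  rows 16-23 [p,q=10]: 00000101  (ones: 2)
  rows 24-31 [p,q=11]: 11111111  (ones: 8)
Disagreements = 1+6+2+8 = 17

17


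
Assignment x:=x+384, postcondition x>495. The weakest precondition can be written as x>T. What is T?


Formula: wp(x:=E, P) = P[E/x] (substitute E for x in postcondition)
Step 1: Postcondition: x>495
Step 2: Substitute x+384 for x: x+384>495
Step 3: Solve for x: x > 495-384 = 111

111


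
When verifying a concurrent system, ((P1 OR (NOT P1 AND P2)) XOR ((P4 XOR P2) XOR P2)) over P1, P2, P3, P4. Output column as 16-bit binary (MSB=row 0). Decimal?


Formula: ((P1 OR (NOT P1 AND P2)) XOR ((P4 XOR P2) XOR P2)) over P1, P2, P3, P4 (16 rows)
Evaluate each row (bits = P1,P2,P3,P4, MSB first):
  row 0 [0000]: ((0 OR (NOT 0 AND 0)) XOR ((0 XOR 0) XOR 0)) -> 0
  row 1 [0001]: ((0 OR (NOT 0 AND 0)) XOR ((1 XOR 0) XOR 0)) -> 1
  row 2 [0010]: ((0 OR (NOT 0 AND 0)) XOR ((0 XOR 0) XOR 0)) -> 0
  row 3 [0011]: ((0 OR (NOT 0 AND 0)) XOR ((1 XOR 0) XOR 0)) -> 1
  row 4 [0100]: ((0 OR (NOT 0 AND 1)) XOR ((0 XOR 1) XOR 1)) -> 1
  row 5 [0101]: ((0 OR (NOT 0 AND 1)) XOR ((1 XOR 1) XOR 1)) -> 0
  row 6 [0110]: ((0 OR (NOT 0 AND 1)) XOR ((0 XOR 1) XOR 1)) -> 1
  row 7 [0111]: ((0 OR (NOT 0 AND 1)) XOR ((1 XOR 1) XOR 1)) -> 0
  row 8 [1000]: ((1 OR (NOT 1 AND 0)) XOR ((0 XOR 0) XOR 0)) -> 1
  row 9 [1001]: ((1 OR (NOT 1 AND 0)) XOR ((1 XOR 0) XOR 0)) -> 0
  row 10 [1010]: ((1 OR (NOT 1 AND 0)) XOR ((0 XOR 0) XOR 0)) -> 1
  row 11 [1011]: ((1 OR (NOT 1 AND 0)) XOR ((1 XOR 0) XOR 0)) -> 0
  row 12 [1100]: ((1 OR (NOT 1 AND 1)) XOR ((0 XOR 1) XOR 1)) -> 1
  row 13 [1101]: ((1 OR (NOT 1 AND 1)) XOR ((1 XOR 1) XOR 1)) -> 0
  row 14 [1110]: ((1 OR (NOT 1 AND 1)) XOR ((0 XOR 1) XOR 1)) -> 1
  row 15 [1111]: ((1 OR (NOT 1 AND 1)) XOR ((1 XOR 1) XOR 1)) -> 0
Full result column, 4 rows per line (P1,P2 fixed per line; P3,P4 runs 00..11 left to right):
  rows 0-3 [P1,P2=00]: 0101  = hex 5
  rows 4-7 [P1,P2=01]: 1010  = hex A
  rows 8-11 [P1,P2=10]: 1010  = hex A
  rows 12-15 [P1,P2=11]: 1010  = hex A
Output column (row 0 .. row 15) = 0101101010101010
Output column grouped in 4s = 0101 1010 1010 1010 = 0x5AAA
Convert to decimal digit by digit (value = value*16 + digit):
  5 -> 5
  5*16 + 10 (A) = 90
  90*16 + 10 (A) = 1450
  1450*16 + 10 (A) = 23210
Decimal = 23210

23210


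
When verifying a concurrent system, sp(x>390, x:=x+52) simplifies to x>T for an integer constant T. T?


Formula: sp(P, x:=E) = exists old_x. (x = E[old_x/x]) AND P[old_x/x] (old_x is the value of x before the assignment; eliminate old_x by solving x = E[old_x/x] for old_x)
Step 1: Precondition P: x>390, i.e. old_x > 390
Step 2: Assignment gives x = old_x + 52, so old_x = x - 52
Step 3: Substitute into P: x - 52 > 390
Step 4: Simplify: x > 390+52 = 442

442


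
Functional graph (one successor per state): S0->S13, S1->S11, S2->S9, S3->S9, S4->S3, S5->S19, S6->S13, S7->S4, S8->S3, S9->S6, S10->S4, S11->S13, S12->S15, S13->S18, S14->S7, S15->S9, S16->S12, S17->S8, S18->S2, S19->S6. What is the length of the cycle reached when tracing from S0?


Trace from S0 until a state repeats:
  S0 -> S13 -> S18 -> S2 -> S9 -> S6 -> S13
S13 first seen at step 1, revisited at step 6.
Cycle length = 6 - 1 = 5

5


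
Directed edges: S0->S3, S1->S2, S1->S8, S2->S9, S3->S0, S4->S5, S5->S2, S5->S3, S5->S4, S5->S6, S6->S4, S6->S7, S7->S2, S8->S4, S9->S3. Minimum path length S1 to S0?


BFS layer-by-layer from S1:
  dist 0: {S1}
  dist 1: {S2, S8}
  dist 2: {S4, S9}
  dist 3: {S3, S5}
  dist 4: {S0, S6}
  -> S0 reached at distance 4
Shortest path length = 4

4


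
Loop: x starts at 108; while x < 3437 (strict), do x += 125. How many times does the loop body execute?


Step 1: x goes from 108 toward 3437 by 125; the body runs while x<3437, so iterations = ceil((bound-start)/step)
Step 2: Distance=3329
Step 3: ceil(3329/125)=27

27


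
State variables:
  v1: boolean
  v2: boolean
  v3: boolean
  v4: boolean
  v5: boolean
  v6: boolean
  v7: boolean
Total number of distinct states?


State space = product of domain sizes of all variables.
Domain sizes:
  v1 (boolean): 2
  v2 (boolean): 2
  v3 (boolean): 2
  v4 (boolean): 2
  v5 (boolean): 2
  v6 (boolean): 2
  v7 (boolean): 2
Product = 2 * 2 * 2 * 2 * 2 * 2 * 2 = 128

128


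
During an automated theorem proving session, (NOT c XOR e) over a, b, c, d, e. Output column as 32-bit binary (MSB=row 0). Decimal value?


Formula: (NOT c XOR e) over a, b, c, d, e (32 rows)
Evaluate each row (bits = a,b,c,d,e, MSB first):
  row 0 [00000]: (NOT 0 XOR 0) -> 1
  row 1 [00001]: (NOT 0 XOR 1) -> 0
  row 2 [00010]: (NOT 0 XOR 0) -> 1
  row 3 [00011]: (NOT 0 XOR 1) -> 0
  row 4 [00100]: (NOT 1 XOR 0) -> 0
  row 5 [00101]: (NOT 1 XOR 1) -> 1
  row 6 [00110]: (NOT 1 XOR 0) -> 0
  row 7 [00111]: (NOT 1 XOR 1) -> 1
  row 8 [01000]: (NOT 0 XOR 0) -> 1
  row 9 [01001]: (NOT 0 XOR 1) -> 0
  row 10 [01010]: (NOT 0 XOR 0) -> 1
  row 11 [01011]: (NOT 0 XOR 1) -> 0
  row 12 [01100]: (NOT 1 XOR 0) -> 0
  row 13 [01101]: (NOT 1 XOR 1) -> 1
  row 14 [01110]: (NOT 1 XOR 0) -> 0
  row 15 [01111]: (NOT 1 XOR 1) -> 1
  row 16 [10000]: (NOT 0 XOR 0) -> 1
  row 17 [10001]: (NOT 0 XOR 1) -> 0
  row 18 [10010]: (NOT 0 XOR 0) -> 1
  row 19 [10011]: (NOT 0 XOR 1) -> 0
  row 20 [10100]: (NOT 1 XOR 0) -> 0
  row 21 [10101]: (NOT 1 XOR 1) -> 1
  row 22 [10110]: (NOT 1 XOR 0) -> 0
  row 23 [10111]: (NOT 1 XOR 1) -> 1
  row 24 [11000]: (NOT 0 XOR 0) -> 1
  row 25 [11001]: (NOT 0 XOR 1) -> 0
  row 26 [11010]: (NOT 0 XOR 0) -> 1
  row 27 [11011]: (NOT 0 XOR 1) -> 0
  row 28 [11100]: (NOT 1 XOR 0) -> 0
  row 29 [11101]: (NOT 1 XOR 1) -> 1
  row 30 [11110]: (NOT 1 XOR 0) -> 0
  row 31 [11111]: (NOT 1 XOR 1) -> 1
Full result column, 4 rows per line (a,b,c fixed per line; d,e runs 00..11 left to right):
  rows 0-3 [a,b,c=000]: 1010  = hex A
  rows 4-7 [a,b,c=001]: 0101  = hex 5
  rows 8-11 [a,b,c=010]: 1010  = hex A
  rows 12-15 [a,b,c=011]: 0101  = hex 5
  rows 16-19 [a,b,c=100]: 1010  = hex A
  rows 20-23 [a,b,c=101]: 0101  = hex 5
  rows 24-27 [a,b,c=110]: 1010  = hex A
  rows 28-31 [a,b,c=111]: 0101  = hex 5
Output column (row 0 .. row 31) = 10100101101001011010010110100101
Output column grouped in 4s = 1010 0101 1010 0101 1010 0101 1010 0101 = 0xA5A5A5A5
Convert to decimal digit by digit (value = value*16 + digit):
  A -> 10
  10*16 + 5 = 165
  165*16 + 10 (A) = 2650
  2650*16 + 5 = 42405
  42405*16 + 10 (A) = 678490
  678490*16 + 5 = 10855845
  10855845*16 + 10 (A) = 173693530
  173693530*16 + 5 = 2779096485
Decimal = 2779096485

2779096485


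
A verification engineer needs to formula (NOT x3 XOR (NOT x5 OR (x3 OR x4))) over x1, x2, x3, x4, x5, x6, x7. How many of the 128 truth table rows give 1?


Formula: (NOT x3 XOR (NOT x5 OR (x3 OR x4))) over 7 vars (128 rows)
Evaluate each row (x1, x2, x3, x4, x5, x6, x7 as bits, MSB first):
  row 0 [0000000]: (NOT 0 XOR (NOT 0 OR (0 OR 0))) -> 0
  row 1 [0000001]: (NOT 0 XOR (NOT 0 OR (0 OR 0))) -> 0
  row 2 [0000010]: (NOT 0 XOR (NOT 0 OR (0 OR 0))) -> 0
  row 3 [0000011]: (NOT 0 XOR (NOT 0 OR (0 OR 0))) -> 0
  row 4 [0000100]: (NOT 0 XOR (NOT 1 OR (0 OR 0))) -> 1
  (every remaining row is evaluated the same way; all 128 results are listed next)
Full result column, 8 rows per line (x1,x2,x3,x4 fixed per line; x5,x6,x7 runs 000..111 left to right):
  rows 0-7 [x1,x2,x3,x4=0000]: 00001111  (ones: 4)
  rows 8-15 [x1,x2,x3,x4=0001]: 00000000  (ones: 0)
  rows 16-23 [x1,x2,x3,x4=0010]: 11111111  (ones: 8)
  rows 24-31 [x1,x2,x3,x4=0011]: 11111111  (ones: 8)
  rows 32-39 [x1,x2,x3,x4=0100]: 00001111  (ones: 4)
  rows 40-47 [x1,x2,x3,x4=0101]: 00000000  (ones: 0)
  rows 48-55 [x1,x2,x3,x4=0110]: 11111111  (ones: 8)
  rows 56-63 [x1,x2,x3,x4=0111]: 11111111  (ones: 8)
  rows 64-71 [x1,x2,x3,x4=1000]: 00001111  (ones: 4)
  rows 72-79 [x1,x2,x3,x4=1001]: 00000000  (ones: 0)
  rows 80-87 [x1,x2,x3,x4=1010]: 11111111  (ones: 8)
  rows 88-95 [x1,x2,x3,x4=1011]: 11111111  (ones: 8)
  rows 96-103 [x1,x2,x3,x4=1100]: 00001111  (ones: 4)
  rows 104-111 [x1,x2,x3,x4=1101]: 00000000  (ones: 0)
  rows 112-119 [x1,x2,x3,x4=1110]: 11111111  (ones: 8)
  rows 120-127 [x1,x2,x3,x4=1111]: 11111111  (ones: 8)
Count of 1-rows = 4+0+8+8+4+0+8+8+4+0+8+8+4+0+8+8 = 80

80


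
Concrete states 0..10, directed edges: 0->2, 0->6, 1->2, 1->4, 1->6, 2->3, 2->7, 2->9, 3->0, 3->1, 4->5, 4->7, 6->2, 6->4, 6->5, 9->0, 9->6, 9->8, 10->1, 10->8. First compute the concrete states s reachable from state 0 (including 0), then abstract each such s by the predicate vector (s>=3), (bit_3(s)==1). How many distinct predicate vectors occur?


BFS from 0:
Concrete reachable: {0, 1, 2, 3, 4, 5, 6, 7, 8, 9}
Abstract via predicates (s>=3), (bit_3(s)==1):
  (0,0) <- {0, 1, 2}
  (1,0) <- {3, 4, 5, 6, 7}
  (1,1) <- {8, 9}
Distinct abstract states = 3

3


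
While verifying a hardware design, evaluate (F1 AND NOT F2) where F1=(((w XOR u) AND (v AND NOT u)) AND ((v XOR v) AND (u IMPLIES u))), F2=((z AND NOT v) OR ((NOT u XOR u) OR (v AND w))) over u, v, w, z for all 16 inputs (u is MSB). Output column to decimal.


F1 = (((w XOR u) AND (v AND NOT u)) AND ((v XOR v) AND (u IMPLIES u)))
F2 = ((z AND NOT v) OR ((NOT u XOR u) OR (v AND w)))
Counterexample to F1=>F2 is where F1=1 and F2=0.
Evaluate each row (bits = u,v,w,z, MSB first):
  row 0 [0000]: F1=0 F2=1 -> F1&~F2 -> 0
  row 1 [0001]: F1=0 F2=1 -> F1&~F2 -> 0
  row 2 [0010]: F1=0 F2=1 -> F1&~F2 -> 0
  row 3 [0011]: F1=0 F2=1 -> F1&~F2 -> 0
  row 4 [0100]: F1=0 F2=1 -> F1&~F2 -> 0
  row 5 [0101]: F1=0 F2=1 -> F1&~F2 -> 0
  row 6 [0110]: F1=0 F2=1 -> F1&~F2 -> 0
  row 7 [0111]: F1=0 F2=1 -> F1&~F2 -> 0
  row 8 [1000]: F1=0 F2=1 -> F1&~F2 -> 0
  row 9 [1001]: F1=0 F2=1 -> F1&~F2 -> 0
  row 10 [1010]: F1=0 F2=1 -> F1&~F2 -> 0
  row 11 [1011]: F1=0 F2=1 -> F1&~F2 -> 0
  row 12 [1100]: F1=0 F2=1 -> F1&~F2 -> 0
  row 13 [1101]: F1=0 F2=1 -> F1&~F2 -> 0
  row 14 [1110]: F1=0 F2=1 -> F1&~F2 -> 0
  row 15 [1111]: F1=0 F2=1 -> F1&~F2 -> 0
Full result column, 4 rows per line (u,v fixed per line; w,z runs 00..11 left to right):
  rows 0-3 [u,v=00]: 0000  = hex 0
  rows 4-7 [u,v=01]: 0000  = hex 0
  rows 8-11 [u,v=10]: 0000  = hex 0
  rows 12-15 [u,v=11]: 0000  = hex 0
Counterexample vector (row 0 .. row 15) = 0000000000000000
Output column grouped in 4s = 0000 0000 0000 0000 = 0x0000
Convert to decimal digit by digit (value = value*16 + digit):
  0 -> 0
  0*16 + 0 = 0
  0*16 + 0 = 0
  0*16 + 0 = 0
Decimal = 0

0
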